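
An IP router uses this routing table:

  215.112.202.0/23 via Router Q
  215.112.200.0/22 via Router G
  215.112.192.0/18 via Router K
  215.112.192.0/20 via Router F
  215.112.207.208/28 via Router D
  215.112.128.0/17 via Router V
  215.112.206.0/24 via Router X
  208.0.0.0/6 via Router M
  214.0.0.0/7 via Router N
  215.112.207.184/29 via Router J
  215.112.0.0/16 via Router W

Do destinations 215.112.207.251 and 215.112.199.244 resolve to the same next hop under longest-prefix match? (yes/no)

yes

215.112.207.251: longest match 215.112.192.0/20 -> Router F
215.112.199.244: longest match 215.112.192.0/20 -> Router F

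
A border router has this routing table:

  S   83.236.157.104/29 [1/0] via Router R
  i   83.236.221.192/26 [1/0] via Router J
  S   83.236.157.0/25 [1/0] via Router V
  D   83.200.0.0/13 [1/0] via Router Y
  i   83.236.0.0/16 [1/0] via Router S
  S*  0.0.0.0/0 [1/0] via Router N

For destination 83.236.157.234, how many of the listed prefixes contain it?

2

Prefixes containing 83.236.157.234:
  0.0.0.0/0 (default, matches everything)
  83.236.0.0/16 (83.236.0.0 - 83.236.255.255)
Total matching entries: 2.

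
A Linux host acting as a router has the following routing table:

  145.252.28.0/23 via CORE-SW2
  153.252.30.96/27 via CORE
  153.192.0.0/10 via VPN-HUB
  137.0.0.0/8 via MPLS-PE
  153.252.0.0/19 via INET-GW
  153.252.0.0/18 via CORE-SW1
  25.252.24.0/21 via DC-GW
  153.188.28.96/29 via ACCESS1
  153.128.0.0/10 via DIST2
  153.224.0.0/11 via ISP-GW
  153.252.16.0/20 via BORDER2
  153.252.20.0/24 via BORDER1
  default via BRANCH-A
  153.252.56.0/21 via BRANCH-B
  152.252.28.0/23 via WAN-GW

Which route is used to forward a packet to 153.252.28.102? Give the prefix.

153.252.16.0/20

Entries matching 153.252.28.102:
  0.0.0.0/0 (default, matches everything)
  153.192.0.0/10 (153.192.0.0 - 153.255.255.255)
  153.224.0.0/11 (153.224.0.0 - 153.255.255.255)
  153.252.0.0/18 (153.252.0.0 - 153.252.63.255)
  153.252.0.0/19 (153.252.0.0 - 153.252.31.255)
  153.252.16.0/20 (153.252.16.0 - 153.252.31.255)
Most specific is 153.252.16.0/20.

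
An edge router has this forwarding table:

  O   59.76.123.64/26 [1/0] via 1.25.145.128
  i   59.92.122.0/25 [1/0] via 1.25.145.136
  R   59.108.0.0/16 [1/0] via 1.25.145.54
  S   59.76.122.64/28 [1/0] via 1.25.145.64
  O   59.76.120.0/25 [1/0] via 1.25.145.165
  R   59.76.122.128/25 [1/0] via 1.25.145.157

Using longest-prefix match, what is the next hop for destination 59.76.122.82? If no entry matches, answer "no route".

no route

No entry's prefix contains 59.76.122.82; there is no default route.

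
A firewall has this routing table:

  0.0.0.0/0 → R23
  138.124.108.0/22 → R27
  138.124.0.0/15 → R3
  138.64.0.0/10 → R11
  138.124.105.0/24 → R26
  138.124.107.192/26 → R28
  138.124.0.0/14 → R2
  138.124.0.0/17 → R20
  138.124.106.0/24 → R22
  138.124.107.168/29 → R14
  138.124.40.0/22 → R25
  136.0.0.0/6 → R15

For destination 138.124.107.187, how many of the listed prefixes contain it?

6

Prefixes containing 138.124.107.187:
  0.0.0.0/0 (default, matches everything)
  136.0.0.0/6 (136.0.0.0 - 139.255.255.255)
  138.64.0.0/10 (138.64.0.0 - 138.127.255.255)
  138.124.0.0/14 (138.124.0.0 - 138.127.255.255)
  138.124.0.0/15 (138.124.0.0 - 138.125.255.255)
  138.124.0.0/17 (138.124.0.0 - 138.124.127.255)
Total matching entries: 6.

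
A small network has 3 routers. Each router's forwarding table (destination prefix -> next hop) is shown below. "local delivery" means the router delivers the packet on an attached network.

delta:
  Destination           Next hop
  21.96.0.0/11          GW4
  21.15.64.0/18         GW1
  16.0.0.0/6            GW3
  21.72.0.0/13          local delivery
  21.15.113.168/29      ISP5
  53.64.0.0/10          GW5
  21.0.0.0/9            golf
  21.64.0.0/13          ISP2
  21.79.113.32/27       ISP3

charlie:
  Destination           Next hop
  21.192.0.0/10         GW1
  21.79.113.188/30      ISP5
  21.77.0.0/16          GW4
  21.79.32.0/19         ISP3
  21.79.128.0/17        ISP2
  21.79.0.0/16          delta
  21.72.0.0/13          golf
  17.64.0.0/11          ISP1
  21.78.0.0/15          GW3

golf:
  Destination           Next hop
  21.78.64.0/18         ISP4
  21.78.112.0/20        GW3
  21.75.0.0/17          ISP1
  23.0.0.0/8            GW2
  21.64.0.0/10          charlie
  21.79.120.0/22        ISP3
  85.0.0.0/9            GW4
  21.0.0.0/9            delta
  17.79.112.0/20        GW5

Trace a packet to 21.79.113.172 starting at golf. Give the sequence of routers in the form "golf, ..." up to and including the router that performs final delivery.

golf, charlie, delta

At golf: longest match for 21.79.113.172 is 21.64.0.0/10 -> charlie
At charlie: longest match for 21.79.113.172 is 21.79.0.0/16 -> delta
At delta: longest match for 21.79.113.172 is 21.72.0.0/13 -> local delivery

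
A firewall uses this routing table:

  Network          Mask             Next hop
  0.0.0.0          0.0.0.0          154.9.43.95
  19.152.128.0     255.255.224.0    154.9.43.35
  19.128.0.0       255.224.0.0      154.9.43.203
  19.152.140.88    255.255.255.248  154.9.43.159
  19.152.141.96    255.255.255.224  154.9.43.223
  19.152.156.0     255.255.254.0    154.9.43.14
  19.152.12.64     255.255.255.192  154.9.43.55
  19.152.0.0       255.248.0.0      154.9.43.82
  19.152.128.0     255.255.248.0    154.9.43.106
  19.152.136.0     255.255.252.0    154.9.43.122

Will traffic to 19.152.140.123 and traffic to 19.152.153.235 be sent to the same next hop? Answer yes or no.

19.152.140.123: longest match 19.152.128.0/19 -> 154.9.43.35
19.152.153.235: longest match 19.152.128.0/19 -> 154.9.43.35

yes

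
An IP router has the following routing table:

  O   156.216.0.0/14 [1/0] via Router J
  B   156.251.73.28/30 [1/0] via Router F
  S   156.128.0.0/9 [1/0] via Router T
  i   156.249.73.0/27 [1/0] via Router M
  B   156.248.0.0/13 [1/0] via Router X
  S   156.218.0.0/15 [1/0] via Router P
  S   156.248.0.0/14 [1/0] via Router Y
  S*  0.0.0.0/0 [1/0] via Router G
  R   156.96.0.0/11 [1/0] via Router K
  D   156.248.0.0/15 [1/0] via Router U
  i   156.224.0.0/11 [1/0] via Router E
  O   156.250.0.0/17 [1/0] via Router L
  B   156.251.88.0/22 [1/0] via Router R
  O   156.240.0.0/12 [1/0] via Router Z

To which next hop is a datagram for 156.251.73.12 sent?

Router Y

Routes whose prefix contains 156.251.73.12:
  0.0.0.0/0 (default, matches everything) -> Router G
  156.128.0.0/9 (156.128.0.0 - 156.255.255.255) -> Router T
  156.224.0.0/11 (156.224.0.0 - 156.255.255.255) -> Router E
  156.240.0.0/12 (156.240.0.0 - 156.255.255.255) -> Router Z
  156.248.0.0/13 (156.248.0.0 - 156.255.255.255) -> Router X
  156.248.0.0/14 (156.248.0.0 - 156.251.255.255) -> Router Y
More-specific entries that do NOT match:
  156.251.73.28/30 (156.251.73.28 - 156.251.73.31) does not contain 156.251.73.12
  156.249.73.0/27 (156.249.73.0 - 156.249.73.31) does not contain 156.251.73.12
  156.251.88.0/22 (156.251.88.0 - 156.251.91.255) does not contain 156.251.73.12
  156.250.0.0/17 (156.250.0.0 - 156.250.127.255) does not contain 156.251.73.12
  156.218.0.0/15 (156.218.0.0 - 156.219.255.255) does not contain 156.251.73.12
  156.248.0.0/15 (156.248.0.0 - 156.249.255.255) does not contain 156.251.73.12
Longest matching prefix is /14 -> next hop Router Y.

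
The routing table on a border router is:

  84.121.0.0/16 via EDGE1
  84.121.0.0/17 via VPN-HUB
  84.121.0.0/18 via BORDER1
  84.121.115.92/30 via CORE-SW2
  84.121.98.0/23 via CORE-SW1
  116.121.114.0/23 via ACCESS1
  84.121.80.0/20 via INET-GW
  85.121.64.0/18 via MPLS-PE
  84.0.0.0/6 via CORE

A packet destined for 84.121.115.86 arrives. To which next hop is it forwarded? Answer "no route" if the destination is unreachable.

Routes whose prefix contains 84.121.115.86:
  84.0.0.0/6 (84.0.0.0 - 87.255.255.255) -> CORE
  84.121.0.0/16 (84.121.0.0 - 84.121.255.255) -> EDGE1
  84.121.0.0/17 (84.121.0.0 - 84.121.127.255) -> VPN-HUB
More-specific entries that do NOT match:
  84.121.115.92/30 (84.121.115.92 - 84.121.115.95) does not contain 84.121.115.86
  84.121.98.0/23 (84.121.98.0 - 84.121.99.255) does not contain 84.121.115.86
  116.121.114.0/23 (116.121.114.0 - 116.121.115.255) does not contain 84.121.115.86
  84.121.80.0/20 (84.121.80.0 - 84.121.95.255) does not contain 84.121.115.86
  84.121.0.0/18 (84.121.0.0 - 84.121.63.255) does not contain 84.121.115.86
  85.121.64.0/18 (85.121.64.0 - 85.121.127.255) does not contain 84.121.115.86
Longest matching prefix is /17 -> next hop VPN-HUB.

VPN-HUB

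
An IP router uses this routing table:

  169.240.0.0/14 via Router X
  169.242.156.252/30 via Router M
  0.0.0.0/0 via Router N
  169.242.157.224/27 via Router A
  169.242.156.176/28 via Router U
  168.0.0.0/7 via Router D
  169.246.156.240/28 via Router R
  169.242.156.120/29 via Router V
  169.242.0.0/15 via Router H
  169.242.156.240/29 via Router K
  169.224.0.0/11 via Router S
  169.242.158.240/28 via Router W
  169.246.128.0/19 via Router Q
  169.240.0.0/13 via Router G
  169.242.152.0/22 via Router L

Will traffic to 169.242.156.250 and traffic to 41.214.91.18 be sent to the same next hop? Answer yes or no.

no

169.242.156.250: longest match 169.242.0.0/15 -> Router H
41.214.91.18: longest match 0.0.0.0/0 -> Router N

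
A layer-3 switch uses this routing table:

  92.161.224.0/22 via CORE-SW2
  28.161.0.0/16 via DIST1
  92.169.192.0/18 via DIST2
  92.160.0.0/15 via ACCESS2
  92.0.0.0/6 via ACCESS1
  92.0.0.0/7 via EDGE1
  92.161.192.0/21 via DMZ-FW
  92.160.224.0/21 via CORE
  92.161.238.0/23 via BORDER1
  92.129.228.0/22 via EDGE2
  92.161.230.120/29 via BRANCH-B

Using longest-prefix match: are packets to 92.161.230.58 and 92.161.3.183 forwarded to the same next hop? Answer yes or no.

92.161.230.58: longest match 92.160.0.0/15 -> ACCESS2
92.161.3.183: longest match 92.160.0.0/15 -> ACCESS2

yes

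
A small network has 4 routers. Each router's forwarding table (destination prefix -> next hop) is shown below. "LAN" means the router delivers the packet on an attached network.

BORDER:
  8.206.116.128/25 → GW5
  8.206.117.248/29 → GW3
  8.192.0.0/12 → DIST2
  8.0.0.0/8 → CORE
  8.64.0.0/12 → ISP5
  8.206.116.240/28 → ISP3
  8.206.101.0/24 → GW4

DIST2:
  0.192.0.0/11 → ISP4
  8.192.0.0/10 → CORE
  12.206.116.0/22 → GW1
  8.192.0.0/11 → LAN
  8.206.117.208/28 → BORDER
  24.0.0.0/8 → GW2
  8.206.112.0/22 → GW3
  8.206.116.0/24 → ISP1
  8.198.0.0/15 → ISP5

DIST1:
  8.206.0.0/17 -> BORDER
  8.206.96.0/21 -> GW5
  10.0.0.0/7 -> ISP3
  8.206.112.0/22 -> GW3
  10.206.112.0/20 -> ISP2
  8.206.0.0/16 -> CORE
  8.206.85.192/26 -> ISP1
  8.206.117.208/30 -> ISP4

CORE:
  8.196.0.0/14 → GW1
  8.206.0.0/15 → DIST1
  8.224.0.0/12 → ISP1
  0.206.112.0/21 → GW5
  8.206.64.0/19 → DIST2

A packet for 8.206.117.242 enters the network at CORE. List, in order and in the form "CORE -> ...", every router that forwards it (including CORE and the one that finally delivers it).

CORE -> DIST1 -> BORDER -> DIST2

At CORE: longest match for 8.206.117.242 is 8.206.0.0/15 -> DIST1
At DIST1: longest match for 8.206.117.242 is 8.206.0.0/17 -> BORDER
At BORDER: longest match for 8.206.117.242 is 8.192.0.0/12 -> DIST2
At DIST2: longest match for 8.206.117.242 is 8.192.0.0/11 -> LAN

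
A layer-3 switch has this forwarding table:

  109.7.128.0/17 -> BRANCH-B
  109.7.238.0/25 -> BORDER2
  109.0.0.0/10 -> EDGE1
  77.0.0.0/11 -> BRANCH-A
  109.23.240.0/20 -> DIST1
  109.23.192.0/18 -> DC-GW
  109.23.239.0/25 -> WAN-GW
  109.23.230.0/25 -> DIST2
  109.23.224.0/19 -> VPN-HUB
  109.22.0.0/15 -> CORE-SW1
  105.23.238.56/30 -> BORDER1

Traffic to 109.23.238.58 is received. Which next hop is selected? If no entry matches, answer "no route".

Routes whose prefix contains 109.23.238.58:
  109.0.0.0/10 (109.0.0.0 - 109.63.255.255) -> EDGE1
  109.22.0.0/15 (109.22.0.0 - 109.23.255.255) -> CORE-SW1
  109.23.192.0/18 (109.23.192.0 - 109.23.255.255) -> DC-GW
  109.23.224.0/19 (109.23.224.0 - 109.23.255.255) -> VPN-HUB
More-specific entries that do NOT match:
  105.23.238.56/30 (105.23.238.56 - 105.23.238.59) does not contain 109.23.238.58
  109.7.238.0/25 (109.7.238.0 - 109.7.238.127) does not contain 109.23.238.58
  109.23.239.0/25 (109.23.239.0 - 109.23.239.127) does not contain 109.23.238.58
  109.23.230.0/25 (109.23.230.0 - 109.23.230.127) does not contain 109.23.238.58
  109.23.240.0/20 (109.23.240.0 - 109.23.255.255) does not contain 109.23.238.58
Longest matching prefix is /19 -> next hop VPN-HUB.

VPN-HUB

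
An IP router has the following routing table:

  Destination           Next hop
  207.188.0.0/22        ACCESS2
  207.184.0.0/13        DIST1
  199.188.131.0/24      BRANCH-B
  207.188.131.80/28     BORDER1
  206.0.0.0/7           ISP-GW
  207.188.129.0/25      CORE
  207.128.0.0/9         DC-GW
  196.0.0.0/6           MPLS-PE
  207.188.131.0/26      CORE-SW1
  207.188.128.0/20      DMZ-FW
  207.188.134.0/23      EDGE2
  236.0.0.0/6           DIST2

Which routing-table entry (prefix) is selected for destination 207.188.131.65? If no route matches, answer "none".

207.188.128.0/20

Entries matching 207.188.131.65:
  206.0.0.0/7 (206.0.0.0 - 207.255.255.255)
  207.128.0.0/9 (207.128.0.0 - 207.255.255.255)
  207.184.0.0/13 (207.184.0.0 - 207.191.255.255)
  207.188.128.0/20 (207.188.128.0 - 207.188.143.255)
Most specific is 207.188.128.0/20.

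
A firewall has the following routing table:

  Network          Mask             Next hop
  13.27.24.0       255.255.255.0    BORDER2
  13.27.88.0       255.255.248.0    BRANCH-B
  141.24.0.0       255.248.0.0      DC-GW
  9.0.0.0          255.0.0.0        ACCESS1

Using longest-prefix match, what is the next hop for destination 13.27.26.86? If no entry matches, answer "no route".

no route

No entry's prefix contains 13.27.26.86; there is no default route.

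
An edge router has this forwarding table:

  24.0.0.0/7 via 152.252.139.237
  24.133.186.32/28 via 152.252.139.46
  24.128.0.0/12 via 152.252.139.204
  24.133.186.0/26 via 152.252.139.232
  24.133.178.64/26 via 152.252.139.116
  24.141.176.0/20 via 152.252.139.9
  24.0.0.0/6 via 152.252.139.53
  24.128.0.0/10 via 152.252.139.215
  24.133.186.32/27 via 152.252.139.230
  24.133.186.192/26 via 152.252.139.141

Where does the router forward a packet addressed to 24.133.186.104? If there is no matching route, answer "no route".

152.252.139.204

Routes whose prefix contains 24.133.186.104:
  24.0.0.0/6 (24.0.0.0 - 27.255.255.255) -> 152.252.139.53
  24.0.0.0/7 (24.0.0.0 - 25.255.255.255) -> 152.252.139.237
  24.128.0.0/10 (24.128.0.0 - 24.191.255.255) -> 152.252.139.215
  24.128.0.0/12 (24.128.0.0 - 24.143.255.255) -> 152.252.139.204
More-specific entries that do NOT match:
  24.133.186.32/28 (24.133.186.32 - 24.133.186.47) does not contain 24.133.186.104
  24.133.186.32/27 (24.133.186.32 - 24.133.186.63) does not contain 24.133.186.104
  24.133.186.0/26 (24.133.186.0 - 24.133.186.63) does not contain 24.133.186.104
  24.133.178.64/26 (24.133.178.64 - 24.133.178.127) does not contain 24.133.186.104
  24.133.186.192/26 (24.133.186.192 - 24.133.186.255) does not contain 24.133.186.104
  24.141.176.0/20 (24.141.176.0 - 24.141.191.255) does not contain 24.133.186.104
Longest matching prefix is /12 -> next hop 152.252.139.204.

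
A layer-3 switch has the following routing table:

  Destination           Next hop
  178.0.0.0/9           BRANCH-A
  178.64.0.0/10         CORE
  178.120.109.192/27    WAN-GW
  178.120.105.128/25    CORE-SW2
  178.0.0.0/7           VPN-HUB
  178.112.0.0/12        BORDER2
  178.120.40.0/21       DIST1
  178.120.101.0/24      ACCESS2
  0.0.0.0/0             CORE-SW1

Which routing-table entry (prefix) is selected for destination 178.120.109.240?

Entries matching 178.120.109.240:
  0.0.0.0/0 (default, matches everything)
  178.0.0.0/7 (178.0.0.0 - 179.255.255.255)
  178.0.0.0/9 (178.0.0.0 - 178.127.255.255)
  178.64.0.0/10 (178.64.0.0 - 178.127.255.255)
  178.112.0.0/12 (178.112.0.0 - 178.127.255.255)
Most specific is 178.112.0.0/12.

178.112.0.0/12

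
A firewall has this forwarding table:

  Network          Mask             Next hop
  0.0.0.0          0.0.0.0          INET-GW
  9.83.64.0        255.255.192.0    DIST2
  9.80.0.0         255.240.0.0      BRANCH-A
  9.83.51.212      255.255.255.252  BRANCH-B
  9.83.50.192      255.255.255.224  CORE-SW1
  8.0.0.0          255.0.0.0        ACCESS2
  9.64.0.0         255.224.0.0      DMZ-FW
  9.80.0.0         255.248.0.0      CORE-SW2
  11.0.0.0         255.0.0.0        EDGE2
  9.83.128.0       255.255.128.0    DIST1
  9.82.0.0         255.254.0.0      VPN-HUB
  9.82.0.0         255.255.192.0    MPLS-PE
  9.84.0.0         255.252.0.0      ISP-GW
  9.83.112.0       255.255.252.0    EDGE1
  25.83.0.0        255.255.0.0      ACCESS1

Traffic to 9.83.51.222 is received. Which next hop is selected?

VPN-HUB

Routes whose prefix contains 9.83.51.222:
  0.0.0.0/0 (default, matches everything) -> INET-GW
  9.64.0.0/11 (9.64.0.0 - 9.95.255.255) -> DMZ-FW
  9.80.0.0/12 (9.80.0.0 - 9.95.255.255) -> BRANCH-A
  9.80.0.0/13 (9.80.0.0 - 9.87.255.255) -> CORE-SW2
  9.82.0.0/15 (9.82.0.0 - 9.83.255.255) -> VPN-HUB
More-specific entries that do NOT match:
  9.83.51.212/30 (9.83.51.212 - 9.83.51.215) does not contain 9.83.51.222
  9.83.50.192/27 (9.83.50.192 - 9.83.50.223) does not contain 9.83.51.222
  9.83.112.0/22 (9.83.112.0 - 9.83.115.255) does not contain 9.83.51.222
  9.83.64.0/18 (9.83.64.0 - 9.83.127.255) does not contain 9.83.51.222
  9.82.0.0/18 (9.82.0.0 - 9.82.63.255) does not contain 9.83.51.222
  9.83.128.0/17 (9.83.128.0 - 9.83.255.255) does not contain 9.83.51.222
  25.83.0.0/16 (25.83.0.0 - 25.83.255.255) does not contain 9.83.51.222
Longest matching prefix is /15 -> next hop VPN-HUB.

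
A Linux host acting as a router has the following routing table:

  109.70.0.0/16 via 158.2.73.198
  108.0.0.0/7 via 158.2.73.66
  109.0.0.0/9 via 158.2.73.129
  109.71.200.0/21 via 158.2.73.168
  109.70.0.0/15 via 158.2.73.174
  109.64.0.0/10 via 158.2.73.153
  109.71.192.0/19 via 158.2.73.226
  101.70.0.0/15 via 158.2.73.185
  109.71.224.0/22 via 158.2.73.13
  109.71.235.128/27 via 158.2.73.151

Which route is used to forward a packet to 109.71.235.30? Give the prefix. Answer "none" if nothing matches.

Entries matching 109.71.235.30:
  108.0.0.0/7 (108.0.0.0 - 109.255.255.255)
  109.0.0.0/9 (109.0.0.0 - 109.127.255.255)
  109.64.0.0/10 (109.64.0.0 - 109.127.255.255)
  109.70.0.0/15 (109.70.0.0 - 109.71.255.255)
Most specific is 109.70.0.0/15.

109.70.0.0/15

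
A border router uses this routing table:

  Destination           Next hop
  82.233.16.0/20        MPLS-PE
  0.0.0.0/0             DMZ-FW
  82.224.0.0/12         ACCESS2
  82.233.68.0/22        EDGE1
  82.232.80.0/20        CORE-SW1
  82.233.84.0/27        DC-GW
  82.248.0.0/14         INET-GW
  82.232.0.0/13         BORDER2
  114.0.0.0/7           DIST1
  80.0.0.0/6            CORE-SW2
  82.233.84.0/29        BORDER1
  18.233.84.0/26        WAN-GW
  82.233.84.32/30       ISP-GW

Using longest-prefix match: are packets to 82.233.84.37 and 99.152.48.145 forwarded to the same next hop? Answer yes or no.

no

82.233.84.37: longest match 82.232.0.0/13 -> BORDER2
99.152.48.145: longest match 0.0.0.0/0 -> DMZ-FW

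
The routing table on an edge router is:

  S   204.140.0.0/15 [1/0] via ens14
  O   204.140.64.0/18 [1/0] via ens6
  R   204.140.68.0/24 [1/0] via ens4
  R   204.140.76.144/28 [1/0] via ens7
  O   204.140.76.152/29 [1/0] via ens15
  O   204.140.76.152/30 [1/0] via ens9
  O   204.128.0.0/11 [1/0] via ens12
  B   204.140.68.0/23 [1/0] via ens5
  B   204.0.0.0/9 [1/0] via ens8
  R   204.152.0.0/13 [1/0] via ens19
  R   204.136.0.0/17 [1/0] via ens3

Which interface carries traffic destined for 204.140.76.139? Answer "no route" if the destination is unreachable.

ens6

Routes whose prefix contains 204.140.76.139:
  204.128.0.0/11 (204.128.0.0 - 204.159.255.255) -> ens12
  204.140.0.0/15 (204.140.0.0 - 204.141.255.255) -> ens14
  204.140.64.0/18 (204.140.64.0 - 204.140.127.255) -> ens6
More-specific entries that do NOT match:
  204.140.76.152/30 (204.140.76.152 - 204.140.76.155) does not contain 204.140.76.139
  204.140.76.152/29 (204.140.76.152 - 204.140.76.159) does not contain 204.140.76.139
  204.140.76.144/28 (204.140.76.144 - 204.140.76.159) does not contain 204.140.76.139
  204.140.68.0/24 (204.140.68.0 - 204.140.68.255) does not contain 204.140.76.139
  204.140.68.0/23 (204.140.68.0 - 204.140.69.255) does not contain 204.140.76.139
Longest matching prefix is /18 -> interface ens6.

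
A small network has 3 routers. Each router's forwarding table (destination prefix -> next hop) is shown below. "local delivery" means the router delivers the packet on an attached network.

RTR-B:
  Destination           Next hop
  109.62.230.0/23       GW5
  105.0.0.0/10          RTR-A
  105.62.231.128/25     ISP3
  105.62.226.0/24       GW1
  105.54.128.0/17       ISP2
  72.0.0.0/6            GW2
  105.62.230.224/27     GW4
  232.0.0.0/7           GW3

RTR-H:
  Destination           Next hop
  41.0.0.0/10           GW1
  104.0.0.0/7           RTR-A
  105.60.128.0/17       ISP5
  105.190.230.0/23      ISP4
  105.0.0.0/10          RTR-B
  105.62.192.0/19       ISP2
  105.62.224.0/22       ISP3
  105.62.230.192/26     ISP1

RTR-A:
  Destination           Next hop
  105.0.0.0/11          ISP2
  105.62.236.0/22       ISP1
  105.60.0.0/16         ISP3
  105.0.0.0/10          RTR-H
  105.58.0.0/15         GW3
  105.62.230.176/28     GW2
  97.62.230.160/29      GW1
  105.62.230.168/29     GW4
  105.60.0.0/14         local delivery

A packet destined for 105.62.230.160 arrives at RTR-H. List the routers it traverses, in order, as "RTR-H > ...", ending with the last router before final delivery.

At RTR-H: longest match for 105.62.230.160 is 105.0.0.0/10 -> RTR-B
At RTR-B: longest match for 105.62.230.160 is 105.0.0.0/10 -> RTR-A
At RTR-A: longest match for 105.62.230.160 is 105.60.0.0/14 -> local delivery

RTR-H > RTR-B > RTR-A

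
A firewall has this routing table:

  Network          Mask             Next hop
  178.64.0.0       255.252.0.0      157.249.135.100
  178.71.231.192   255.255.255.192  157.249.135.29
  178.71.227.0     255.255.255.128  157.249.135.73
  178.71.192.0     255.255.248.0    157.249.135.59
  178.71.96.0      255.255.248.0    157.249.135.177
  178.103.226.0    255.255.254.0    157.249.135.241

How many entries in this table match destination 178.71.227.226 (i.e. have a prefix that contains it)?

0

No listed prefix contains 178.71.227.226.
Total matching entries: 0.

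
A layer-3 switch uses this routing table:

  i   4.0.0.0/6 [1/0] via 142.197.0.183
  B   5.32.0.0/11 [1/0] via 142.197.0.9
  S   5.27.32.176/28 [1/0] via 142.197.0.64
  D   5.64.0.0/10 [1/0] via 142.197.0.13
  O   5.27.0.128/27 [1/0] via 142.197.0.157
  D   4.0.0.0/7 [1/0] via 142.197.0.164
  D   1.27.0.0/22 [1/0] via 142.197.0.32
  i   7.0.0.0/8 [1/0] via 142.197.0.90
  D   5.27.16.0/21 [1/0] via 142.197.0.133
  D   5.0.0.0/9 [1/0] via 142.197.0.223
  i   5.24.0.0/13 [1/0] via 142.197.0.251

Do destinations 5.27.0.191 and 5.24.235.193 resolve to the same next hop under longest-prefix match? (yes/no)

5.27.0.191: longest match 5.24.0.0/13 -> 142.197.0.251
5.24.235.193: longest match 5.24.0.0/13 -> 142.197.0.251

yes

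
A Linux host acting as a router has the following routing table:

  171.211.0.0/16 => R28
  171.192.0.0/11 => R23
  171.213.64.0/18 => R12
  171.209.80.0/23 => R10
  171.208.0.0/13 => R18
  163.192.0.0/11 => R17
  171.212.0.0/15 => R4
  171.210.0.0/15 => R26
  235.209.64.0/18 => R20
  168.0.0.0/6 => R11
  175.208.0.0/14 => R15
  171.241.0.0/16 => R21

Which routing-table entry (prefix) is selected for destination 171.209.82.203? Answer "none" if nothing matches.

171.208.0.0/13

Entries matching 171.209.82.203:
  168.0.0.0/6 (168.0.0.0 - 171.255.255.255)
  171.192.0.0/11 (171.192.0.0 - 171.223.255.255)
  171.208.0.0/13 (171.208.0.0 - 171.215.255.255)
Most specific is 171.208.0.0/13.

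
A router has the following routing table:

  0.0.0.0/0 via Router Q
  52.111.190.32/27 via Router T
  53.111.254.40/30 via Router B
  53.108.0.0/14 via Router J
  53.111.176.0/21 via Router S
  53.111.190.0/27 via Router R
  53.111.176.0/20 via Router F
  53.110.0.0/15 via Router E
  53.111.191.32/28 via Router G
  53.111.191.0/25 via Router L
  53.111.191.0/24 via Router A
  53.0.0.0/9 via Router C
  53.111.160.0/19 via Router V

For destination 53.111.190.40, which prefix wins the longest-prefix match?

53.111.176.0/20

Entries matching 53.111.190.40:
  0.0.0.0/0 (default, matches everything)
  53.0.0.0/9 (53.0.0.0 - 53.127.255.255)
  53.108.0.0/14 (53.108.0.0 - 53.111.255.255)
  53.110.0.0/15 (53.110.0.0 - 53.111.255.255)
  53.111.160.0/19 (53.111.160.0 - 53.111.191.255)
  53.111.176.0/20 (53.111.176.0 - 53.111.191.255)
Most specific is 53.111.176.0/20.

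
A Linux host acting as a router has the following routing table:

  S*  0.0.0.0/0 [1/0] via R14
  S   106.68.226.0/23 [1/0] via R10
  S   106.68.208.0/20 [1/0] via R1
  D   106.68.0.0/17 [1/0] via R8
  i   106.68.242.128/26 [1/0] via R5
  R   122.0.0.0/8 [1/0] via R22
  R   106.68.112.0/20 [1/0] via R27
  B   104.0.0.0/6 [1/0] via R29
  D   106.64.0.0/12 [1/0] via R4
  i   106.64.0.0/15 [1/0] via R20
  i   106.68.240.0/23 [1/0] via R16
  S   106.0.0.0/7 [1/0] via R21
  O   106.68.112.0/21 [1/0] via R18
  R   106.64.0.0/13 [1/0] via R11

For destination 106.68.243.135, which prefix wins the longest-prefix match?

Entries matching 106.68.243.135:
  0.0.0.0/0 (default, matches everything)
  104.0.0.0/6 (104.0.0.0 - 107.255.255.255)
  106.0.0.0/7 (106.0.0.0 - 107.255.255.255)
  106.64.0.0/12 (106.64.0.0 - 106.79.255.255)
  106.64.0.0/13 (106.64.0.0 - 106.71.255.255)
Most specific is 106.64.0.0/13.

106.64.0.0/13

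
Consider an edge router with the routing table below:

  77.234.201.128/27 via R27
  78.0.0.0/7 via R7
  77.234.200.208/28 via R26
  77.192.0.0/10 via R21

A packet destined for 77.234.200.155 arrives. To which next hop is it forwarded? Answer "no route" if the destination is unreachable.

Routes whose prefix contains 77.234.200.155:
  77.192.0.0/10 (77.192.0.0 - 77.255.255.255) -> R21
More-specific entries that do NOT match:
  77.234.200.208/28 (77.234.200.208 - 77.234.200.223) does not contain 77.234.200.155
  77.234.201.128/27 (77.234.201.128 - 77.234.201.159) does not contain 77.234.200.155
Longest matching prefix is /10 -> next hop R21.

R21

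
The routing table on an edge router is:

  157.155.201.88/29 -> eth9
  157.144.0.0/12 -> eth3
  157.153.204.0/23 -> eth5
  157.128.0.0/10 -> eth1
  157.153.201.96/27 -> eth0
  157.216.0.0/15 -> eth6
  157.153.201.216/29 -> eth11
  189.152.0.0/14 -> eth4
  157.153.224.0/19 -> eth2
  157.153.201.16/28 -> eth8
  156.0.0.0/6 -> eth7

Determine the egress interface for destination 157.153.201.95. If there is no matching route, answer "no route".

Routes whose prefix contains 157.153.201.95:
  156.0.0.0/6 (156.0.0.0 - 159.255.255.255) -> eth7
  157.128.0.0/10 (157.128.0.0 - 157.191.255.255) -> eth1
  157.144.0.0/12 (157.144.0.0 - 157.159.255.255) -> eth3
More-specific entries that do NOT match:
  157.155.201.88/29 (157.155.201.88 - 157.155.201.95) does not contain 157.153.201.95
  157.153.201.216/29 (157.153.201.216 - 157.153.201.223) does not contain 157.153.201.95
  157.153.201.16/28 (157.153.201.16 - 157.153.201.31) does not contain 157.153.201.95
  157.153.201.96/27 (157.153.201.96 - 157.153.201.127) does not contain 157.153.201.95
  157.153.204.0/23 (157.153.204.0 - 157.153.205.255) does not contain 157.153.201.95
  157.153.224.0/19 (157.153.224.0 - 157.153.255.255) does not contain 157.153.201.95
  157.216.0.0/15 (157.216.0.0 - 157.217.255.255) does not contain 157.153.201.95
  189.152.0.0/14 (189.152.0.0 - 189.155.255.255) does not contain 157.153.201.95
Longest matching prefix is /12 -> interface eth3.

eth3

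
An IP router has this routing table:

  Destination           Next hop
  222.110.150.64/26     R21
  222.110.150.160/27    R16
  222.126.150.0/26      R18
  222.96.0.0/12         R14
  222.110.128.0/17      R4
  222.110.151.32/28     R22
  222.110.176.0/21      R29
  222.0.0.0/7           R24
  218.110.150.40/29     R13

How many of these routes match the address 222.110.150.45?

Prefixes containing 222.110.150.45:
  222.0.0.0/7 (222.0.0.0 - 223.255.255.255)
  222.96.0.0/12 (222.96.0.0 - 222.111.255.255)
  222.110.128.0/17 (222.110.128.0 - 222.110.255.255)
Total matching entries: 3.

3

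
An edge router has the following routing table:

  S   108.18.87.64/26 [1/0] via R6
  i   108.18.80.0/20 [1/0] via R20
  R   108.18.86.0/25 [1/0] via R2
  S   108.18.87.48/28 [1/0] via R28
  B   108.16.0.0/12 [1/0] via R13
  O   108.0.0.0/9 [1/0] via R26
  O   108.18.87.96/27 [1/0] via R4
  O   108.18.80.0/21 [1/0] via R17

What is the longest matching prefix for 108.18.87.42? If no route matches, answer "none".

Entries matching 108.18.87.42:
  108.0.0.0/9 (108.0.0.0 - 108.127.255.255)
  108.16.0.0/12 (108.16.0.0 - 108.31.255.255)
  108.18.80.0/20 (108.18.80.0 - 108.18.95.255)
  108.18.80.0/21 (108.18.80.0 - 108.18.87.255)
Most specific is 108.18.80.0/21.

108.18.80.0/21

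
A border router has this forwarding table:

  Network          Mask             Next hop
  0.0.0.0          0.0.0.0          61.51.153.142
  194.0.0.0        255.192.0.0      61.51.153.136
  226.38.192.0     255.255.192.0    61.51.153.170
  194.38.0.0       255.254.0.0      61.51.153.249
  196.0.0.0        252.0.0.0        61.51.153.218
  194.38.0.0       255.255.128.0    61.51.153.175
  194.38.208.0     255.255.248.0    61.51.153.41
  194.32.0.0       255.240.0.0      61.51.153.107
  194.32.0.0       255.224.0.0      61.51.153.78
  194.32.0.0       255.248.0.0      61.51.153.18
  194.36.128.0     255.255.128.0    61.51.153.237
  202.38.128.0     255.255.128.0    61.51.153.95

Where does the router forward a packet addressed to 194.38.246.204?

61.51.153.249

Routes whose prefix contains 194.38.246.204:
  0.0.0.0/0 (default, matches everything) -> 61.51.153.142
  194.0.0.0/10 (194.0.0.0 - 194.63.255.255) -> 61.51.153.136
  194.32.0.0/11 (194.32.0.0 - 194.63.255.255) -> 61.51.153.78
  194.32.0.0/12 (194.32.0.0 - 194.47.255.255) -> 61.51.153.107
  194.32.0.0/13 (194.32.0.0 - 194.39.255.255) -> 61.51.153.18
  194.38.0.0/15 (194.38.0.0 - 194.39.255.255) -> 61.51.153.249
More-specific entries that do NOT match:
  194.38.208.0/21 (194.38.208.0 - 194.38.215.255) does not contain 194.38.246.204
  226.38.192.0/18 (226.38.192.0 - 226.38.255.255) does not contain 194.38.246.204
  194.38.0.0/17 (194.38.0.0 - 194.38.127.255) does not contain 194.38.246.204
  194.36.128.0/17 (194.36.128.0 - 194.36.255.255) does not contain 194.38.246.204
  202.38.128.0/17 (202.38.128.0 - 202.38.255.255) does not contain 194.38.246.204
Longest matching prefix is /15 -> next hop 61.51.153.249.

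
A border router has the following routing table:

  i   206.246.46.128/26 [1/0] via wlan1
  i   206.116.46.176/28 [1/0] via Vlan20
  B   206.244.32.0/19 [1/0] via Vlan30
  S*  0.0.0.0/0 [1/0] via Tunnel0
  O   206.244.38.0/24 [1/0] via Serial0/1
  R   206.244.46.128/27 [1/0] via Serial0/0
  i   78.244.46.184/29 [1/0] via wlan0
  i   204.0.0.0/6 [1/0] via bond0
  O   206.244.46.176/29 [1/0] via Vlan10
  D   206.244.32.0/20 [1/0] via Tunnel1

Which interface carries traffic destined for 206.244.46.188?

Tunnel1

Routes whose prefix contains 206.244.46.188:
  0.0.0.0/0 (default, matches everything) -> Tunnel0
  204.0.0.0/6 (204.0.0.0 - 207.255.255.255) -> bond0
  206.244.32.0/19 (206.244.32.0 - 206.244.63.255) -> Vlan30
  206.244.32.0/20 (206.244.32.0 - 206.244.47.255) -> Tunnel1
More-specific entries that do NOT match:
  78.244.46.184/29 (78.244.46.184 - 78.244.46.191) does not contain 206.244.46.188
  206.244.46.176/29 (206.244.46.176 - 206.244.46.183) does not contain 206.244.46.188
  206.116.46.176/28 (206.116.46.176 - 206.116.46.191) does not contain 206.244.46.188
  206.244.46.128/27 (206.244.46.128 - 206.244.46.159) does not contain 206.244.46.188
  206.246.46.128/26 (206.246.46.128 - 206.246.46.191) does not contain 206.244.46.188
  206.244.38.0/24 (206.244.38.0 - 206.244.38.255) does not contain 206.244.46.188
Longest matching prefix is /20 -> interface Tunnel1.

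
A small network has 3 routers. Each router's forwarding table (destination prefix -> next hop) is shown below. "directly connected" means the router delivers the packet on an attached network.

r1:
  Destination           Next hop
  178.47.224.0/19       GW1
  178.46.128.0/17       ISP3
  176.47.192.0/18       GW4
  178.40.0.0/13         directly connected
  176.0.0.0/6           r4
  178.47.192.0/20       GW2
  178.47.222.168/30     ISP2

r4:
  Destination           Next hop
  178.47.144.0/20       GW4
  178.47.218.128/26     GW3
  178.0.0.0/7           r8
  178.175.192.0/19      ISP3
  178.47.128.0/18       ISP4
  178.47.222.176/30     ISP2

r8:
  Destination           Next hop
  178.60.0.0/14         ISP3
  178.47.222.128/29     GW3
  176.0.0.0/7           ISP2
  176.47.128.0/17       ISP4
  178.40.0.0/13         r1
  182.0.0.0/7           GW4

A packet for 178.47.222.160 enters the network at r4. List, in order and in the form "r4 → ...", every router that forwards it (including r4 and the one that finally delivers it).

At r4: longest match for 178.47.222.160 is 178.0.0.0/7 -> r8
At r8: longest match for 178.47.222.160 is 178.40.0.0/13 -> r1
At r1: longest match for 178.47.222.160 is 178.40.0.0/13 -> directly connected

r4 → r8 → r1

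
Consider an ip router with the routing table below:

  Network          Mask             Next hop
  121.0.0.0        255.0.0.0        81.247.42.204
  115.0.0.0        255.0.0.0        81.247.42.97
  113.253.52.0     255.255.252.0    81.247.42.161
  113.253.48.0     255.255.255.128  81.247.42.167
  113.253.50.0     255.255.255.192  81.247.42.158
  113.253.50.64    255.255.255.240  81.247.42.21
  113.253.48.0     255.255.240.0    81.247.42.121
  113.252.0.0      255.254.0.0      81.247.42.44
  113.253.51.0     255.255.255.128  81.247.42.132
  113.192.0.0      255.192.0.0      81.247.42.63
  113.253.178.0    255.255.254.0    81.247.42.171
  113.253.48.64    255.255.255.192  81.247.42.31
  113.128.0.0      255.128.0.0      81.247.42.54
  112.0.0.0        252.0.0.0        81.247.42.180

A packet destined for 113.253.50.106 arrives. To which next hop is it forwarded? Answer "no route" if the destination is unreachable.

Routes whose prefix contains 113.253.50.106:
  112.0.0.0/6 (112.0.0.0 - 115.255.255.255) -> 81.247.42.180
  113.128.0.0/9 (113.128.0.0 - 113.255.255.255) -> 81.247.42.54
  113.192.0.0/10 (113.192.0.0 - 113.255.255.255) -> 81.247.42.63
  113.252.0.0/15 (113.252.0.0 - 113.253.255.255) -> 81.247.42.44
  113.253.48.0/20 (113.253.48.0 - 113.253.63.255) -> 81.247.42.121
More-specific entries that do NOT match:
  113.253.50.64/28 (113.253.50.64 - 113.253.50.79) does not contain 113.253.50.106
  113.253.50.0/26 (113.253.50.0 - 113.253.50.63) does not contain 113.253.50.106
  113.253.48.64/26 (113.253.48.64 - 113.253.48.127) does not contain 113.253.50.106
  113.253.48.0/25 (113.253.48.0 - 113.253.48.127) does not contain 113.253.50.106
  113.253.51.0/25 (113.253.51.0 - 113.253.51.127) does not contain 113.253.50.106
  113.253.178.0/23 (113.253.178.0 - 113.253.179.255) does not contain 113.253.50.106
  113.253.52.0/22 (113.253.52.0 - 113.253.55.255) does not contain 113.253.50.106
Longest matching prefix is /20 -> next hop 81.247.42.121.

81.247.42.121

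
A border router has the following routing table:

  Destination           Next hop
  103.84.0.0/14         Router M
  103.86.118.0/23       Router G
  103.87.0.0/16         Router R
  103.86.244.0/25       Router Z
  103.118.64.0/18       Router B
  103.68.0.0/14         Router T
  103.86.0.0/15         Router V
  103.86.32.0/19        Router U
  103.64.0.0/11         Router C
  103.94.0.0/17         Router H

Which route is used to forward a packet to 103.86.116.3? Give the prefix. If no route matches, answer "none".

103.86.0.0/15

Entries matching 103.86.116.3:
  103.64.0.0/11 (103.64.0.0 - 103.95.255.255)
  103.84.0.0/14 (103.84.0.0 - 103.87.255.255)
  103.86.0.0/15 (103.86.0.0 - 103.87.255.255)
Most specific is 103.86.0.0/15.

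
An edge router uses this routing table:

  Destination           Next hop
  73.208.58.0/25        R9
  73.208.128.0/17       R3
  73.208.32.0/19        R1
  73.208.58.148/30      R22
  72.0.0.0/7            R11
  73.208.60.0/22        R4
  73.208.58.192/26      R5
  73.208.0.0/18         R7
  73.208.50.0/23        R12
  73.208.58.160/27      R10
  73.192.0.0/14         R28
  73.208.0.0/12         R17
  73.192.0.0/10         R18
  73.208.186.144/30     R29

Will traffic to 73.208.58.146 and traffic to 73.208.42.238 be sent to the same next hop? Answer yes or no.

73.208.58.146: longest match 73.208.32.0/19 -> R1
73.208.42.238: longest match 73.208.32.0/19 -> R1

yes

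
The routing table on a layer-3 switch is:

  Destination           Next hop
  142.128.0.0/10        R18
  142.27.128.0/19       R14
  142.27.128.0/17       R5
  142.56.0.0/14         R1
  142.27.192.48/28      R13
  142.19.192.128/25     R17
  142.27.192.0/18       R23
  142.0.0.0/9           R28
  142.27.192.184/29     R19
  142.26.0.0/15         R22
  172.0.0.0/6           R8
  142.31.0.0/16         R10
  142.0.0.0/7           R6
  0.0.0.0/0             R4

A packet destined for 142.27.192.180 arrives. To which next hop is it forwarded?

R23

Routes whose prefix contains 142.27.192.180:
  0.0.0.0/0 (default, matches everything) -> R4
  142.0.0.0/7 (142.0.0.0 - 143.255.255.255) -> R6
  142.0.0.0/9 (142.0.0.0 - 142.127.255.255) -> R28
  142.26.0.0/15 (142.26.0.0 - 142.27.255.255) -> R22
  142.27.128.0/17 (142.27.128.0 - 142.27.255.255) -> R5
  142.27.192.0/18 (142.27.192.0 - 142.27.255.255) -> R23
More-specific entries that do NOT match:
  142.27.192.184/29 (142.27.192.184 - 142.27.192.191) does not contain 142.27.192.180
  142.27.192.48/28 (142.27.192.48 - 142.27.192.63) does not contain 142.27.192.180
  142.19.192.128/25 (142.19.192.128 - 142.19.192.255) does not contain 142.27.192.180
  142.27.128.0/19 (142.27.128.0 - 142.27.159.255) does not contain 142.27.192.180
Longest matching prefix is /18 -> next hop R23.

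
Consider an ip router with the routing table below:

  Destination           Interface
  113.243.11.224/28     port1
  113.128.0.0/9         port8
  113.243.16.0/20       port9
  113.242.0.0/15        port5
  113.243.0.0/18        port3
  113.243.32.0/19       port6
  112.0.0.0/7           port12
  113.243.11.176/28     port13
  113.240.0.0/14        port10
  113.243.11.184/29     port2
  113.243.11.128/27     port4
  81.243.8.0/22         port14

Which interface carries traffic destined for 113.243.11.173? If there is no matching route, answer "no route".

Routes whose prefix contains 113.243.11.173:
  112.0.0.0/7 (112.0.0.0 - 113.255.255.255) -> port12
  113.128.0.0/9 (113.128.0.0 - 113.255.255.255) -> port8
  113.240.0.0/14 (113.240.0.0 - 113.243.255.255) -> port10
  113.242.0.0/15 (113.242.0.0 - 113.243.255.255) -> port5
  113.243.0.0/18 (113.243.0.0 - 113.243.63.255) -> port3
More-specific entries that do NOT match:
  113.243.11.184/29 (113.243.11.184 - 113.243.11.191) does not contain 113.243.11.173
  113.243.11.224/28 (113.243.11.224 - 113.243.11.239) does not contain 113.243.11.173
  113.243.11.176/28 (113.243.11.176 - 113.243.11.191) does not contain 113.243.11.173
  113.243.11.128/27 (113.243.11.128 - 113.243.11.159) does not contain 113.243.11.173
  81.243.8.0/22 (81.243.8.0 - 81.243.11.255) does not contain 113.243.11.173
  113.243.16.0/20 (113.243.16.0 - 113.243.31.255) does not contain 113.243.11.173
  113.243.32.0/19 (113.243.32.0 - 113.243.63.255) does not contain 113.243.11.173
Longest matching prefix is /18 -> interface port3.

port3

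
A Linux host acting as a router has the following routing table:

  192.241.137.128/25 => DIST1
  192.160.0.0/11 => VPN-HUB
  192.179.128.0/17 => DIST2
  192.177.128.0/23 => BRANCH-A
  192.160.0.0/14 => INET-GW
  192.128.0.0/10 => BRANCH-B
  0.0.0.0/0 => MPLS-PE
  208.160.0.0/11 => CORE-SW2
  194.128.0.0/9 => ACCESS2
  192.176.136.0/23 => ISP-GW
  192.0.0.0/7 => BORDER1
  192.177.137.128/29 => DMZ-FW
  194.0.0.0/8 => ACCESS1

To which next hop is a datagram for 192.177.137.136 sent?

VPN-HUB

Routes whose prefix contains 192.177.137.136:
  0.0.0.0/0 (default, matches everything) -> MPLS-PE
  192.0.0.0/7 (192.0.0.0 - 193.255.255.255) -> BORDER1
  192.128.0.0/10 (192.128.0.0 - 192.191.255.255) -> BRANCH-B
  192.160.0.0/11 (192.160.0.0 - 192.191.255.255) -> VPN-HUB
More-specific entries that do NOT match:
  192.177.137.128/29 (192.177.137.128 - 192.177.137.135) does not contain 192.177.137.136
  192.241.137.128/25 (192.241.137.128 - 192.241.137.255) does not contain 192.177.137.136
  192.177.128.0/23 (192.177.128.0 - 192.177.129.255) does not contain 192.177.137.136
  192.176.136.0/23 (192.176.136.0 - 192.176.137.255) does not contain 192.177.137.136
  192.179.128.0/17 (192.179.128.0 - 192.179.255.255) does not contain 192.177.137.136
  192.160.0.0/14 (192.160.0.0 - 192.163.255.255) does not contain 192.177.137.136
Longest matching prefix is /11 -> next hop VPN-HUB.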